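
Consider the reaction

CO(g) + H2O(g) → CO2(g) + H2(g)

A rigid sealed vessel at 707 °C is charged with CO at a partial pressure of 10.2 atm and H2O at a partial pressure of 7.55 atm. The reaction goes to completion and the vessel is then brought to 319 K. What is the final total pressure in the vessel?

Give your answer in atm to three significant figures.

Because the vessel is rigid and T is held at 707 °C, work the stoichiometry in partial pressures (P_i = n_iRT/V).
P(H2O) required for 10.2 atm of CO = (1/1) × 10.2 = 10.20 atm; available 7.55 atm, so H2O is limiting.
P(CO) remaining = 10.2 − (1/1) × 7.55 = 2.650 atm
P(gaseous products) = (1+1)/1 × 7.55 = 15.10 atm
P_total at 707 °C = 2.650 + 15.10 = 17.75 atm
Scaling to 319 K: P = 17.75 × 319/980.15 = 5.777 atm

5.78 atm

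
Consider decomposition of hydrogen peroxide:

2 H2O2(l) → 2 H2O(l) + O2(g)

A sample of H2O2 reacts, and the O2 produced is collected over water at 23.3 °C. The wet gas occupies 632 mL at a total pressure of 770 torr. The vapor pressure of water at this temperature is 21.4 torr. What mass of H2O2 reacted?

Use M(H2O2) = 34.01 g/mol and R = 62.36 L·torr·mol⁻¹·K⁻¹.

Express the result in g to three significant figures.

P(O2) = 770 − 21.4 = 748.6 torr
n(O2) = PV/RT = (748.6 × 0.6320) / (62.36 × 296.45) = 0.02559 mol
n(H2O2) = (2/1) × 0.02559 = 0.05118 mol
m(H2O2) = 0.05118 × 34.01 = 1.741 g

1.74 g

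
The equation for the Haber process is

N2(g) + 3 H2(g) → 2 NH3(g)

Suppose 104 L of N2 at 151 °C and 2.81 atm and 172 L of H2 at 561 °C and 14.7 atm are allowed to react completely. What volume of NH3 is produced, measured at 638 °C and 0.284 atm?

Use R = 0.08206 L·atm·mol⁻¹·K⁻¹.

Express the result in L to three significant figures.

4420 L

n(N2) = PV/RT = (2.81 × 104) / (0.08206 × 424.15) = 8.396 mol
n(H2) = PV/RT = (14.7 × 172) / (0.08206 × 834.15) = 36.94 mol
For 8.396 mol N2, stoichiometry requires (3/1) × 8.396 = 25.19 mol H2; 36.94 mol is available, so N2 is limiting.
n(NH3) = (2/1) × 8.396 = 16.79 mol
V(NH3) = nRT/P = 16.79 × 0.08206 × 911.15 / 0.284 = 4420 L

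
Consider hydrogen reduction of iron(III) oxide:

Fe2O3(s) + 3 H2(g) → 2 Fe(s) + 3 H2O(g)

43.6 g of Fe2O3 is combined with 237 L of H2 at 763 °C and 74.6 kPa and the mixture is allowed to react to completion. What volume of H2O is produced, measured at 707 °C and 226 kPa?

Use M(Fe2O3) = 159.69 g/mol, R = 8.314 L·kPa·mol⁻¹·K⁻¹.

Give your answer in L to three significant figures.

n(Fe2O3) = 43.6 / 159.69 = 0.2730 mol
n(H2) = PV/RT = (74.6 × 237) / (8.314 × 1036.15) = 2.052 mol
For 0.2730 mol Fe2O3, stoichiometry requires (3/1) × 0.2730 = 0.8190 mol H2; 2.052 mol is available, so Fe2O3 is limiting.
n(H2O) = (3/1) × 0.2730 = 0.8190 mol
V(H2O) = nRT/P = 0.8190 × 8.314 × 980.15 / 226 = 29.53 L

29.5 L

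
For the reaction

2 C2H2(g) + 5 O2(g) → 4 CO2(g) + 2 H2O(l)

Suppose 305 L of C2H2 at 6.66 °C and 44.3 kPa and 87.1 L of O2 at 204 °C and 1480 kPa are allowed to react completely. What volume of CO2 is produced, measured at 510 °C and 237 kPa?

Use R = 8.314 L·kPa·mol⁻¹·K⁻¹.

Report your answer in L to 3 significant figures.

n(C2H2) = PV/RT = (44.3 × 305) / (8.314 × 279.81) = 5.808 mol
n(O2) = PV/RT = (1480 × 87.1) / (8.314 × 477.15) = 32.49 mol
For 5.808 mol C2H2, stoichiometry requires (5/2) × 5.808 = 14.52 mol O2; 32.49 mol is available, so C2H2 is limiting.
n(CO2) = (4/2) × 5.808 = 11.62 mol
V(CO2) = nRT/P = 11.62 × 8.314 × 783.15 / 237 = 319.2 L

319 L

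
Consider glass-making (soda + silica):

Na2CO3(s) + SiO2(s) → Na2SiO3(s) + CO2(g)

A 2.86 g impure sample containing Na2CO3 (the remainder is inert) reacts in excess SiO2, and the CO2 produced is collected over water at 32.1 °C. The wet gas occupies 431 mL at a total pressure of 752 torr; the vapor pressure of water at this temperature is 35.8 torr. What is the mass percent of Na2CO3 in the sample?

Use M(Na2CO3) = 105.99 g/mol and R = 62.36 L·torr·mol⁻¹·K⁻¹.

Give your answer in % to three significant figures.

60.1 %

P(CO2) = 752 − 35.8 = 716.2 torr
n(CO2) = PV/RT = (716.2 × 0.4310) / (62.36 × 305.25) = 0.01622 mol
n(Na2CO3) = (1/1) × 0.01622 = 0.01622 mol
m(Na2CO3) = 0.01622 × 105.99 = 1.719 g
%Na2CO3 = 1.719 / 2.86 × 100 = 60.10%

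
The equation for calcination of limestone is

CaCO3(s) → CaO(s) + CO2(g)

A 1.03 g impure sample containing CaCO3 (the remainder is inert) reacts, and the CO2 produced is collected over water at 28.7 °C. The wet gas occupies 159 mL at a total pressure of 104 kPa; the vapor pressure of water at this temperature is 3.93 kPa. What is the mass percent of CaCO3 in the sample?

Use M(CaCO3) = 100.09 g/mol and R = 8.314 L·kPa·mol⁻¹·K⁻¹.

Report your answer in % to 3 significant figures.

61.6 %

P(CO2) = 104 − 3.93 = 100.1 kPa
n(CO2) = PV/RT = (100.1 × 0.1590) / (8.314 × 301.85) = 0.006342 mol
n(CaCO3) = (1/1) × 0.006342 = 0.006342 mol
m(CaCO3) = 0.006342 × 100.09 = 0.6348 g
%CaCO3 = 0.6348 / 1.03 × 100 = 61.63%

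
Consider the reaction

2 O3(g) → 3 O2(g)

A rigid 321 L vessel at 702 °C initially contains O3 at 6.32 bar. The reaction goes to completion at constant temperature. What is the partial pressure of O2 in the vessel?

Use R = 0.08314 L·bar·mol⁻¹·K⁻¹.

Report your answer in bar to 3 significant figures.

9.48 bar

n(O3)₀ = PV/RT = (6.32 × 321) / (0.08314 × 975.15) = 25.02 mol
n(O2) = (3/2) × 25.02 = 37.53 mol
P(O2) = nRT/V = 37.53 × 0.08314 × 975.15 / 321 = 9.479 bar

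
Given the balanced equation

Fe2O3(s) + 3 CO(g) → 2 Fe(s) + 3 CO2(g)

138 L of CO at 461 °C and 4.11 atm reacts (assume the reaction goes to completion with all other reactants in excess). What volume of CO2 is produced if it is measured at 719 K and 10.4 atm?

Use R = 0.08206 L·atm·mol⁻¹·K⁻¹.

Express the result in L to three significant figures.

53.4 L

n(CO) = PV/RT = (4.11 × 138) / (0.08206 × 734.15) = 9.415 mol
n(CO2) = (3/3) × 9.415 = 9.415 mol
V = nRT/P = 9.415 × 0.08206 × 719 / 10.4 = 53.41 L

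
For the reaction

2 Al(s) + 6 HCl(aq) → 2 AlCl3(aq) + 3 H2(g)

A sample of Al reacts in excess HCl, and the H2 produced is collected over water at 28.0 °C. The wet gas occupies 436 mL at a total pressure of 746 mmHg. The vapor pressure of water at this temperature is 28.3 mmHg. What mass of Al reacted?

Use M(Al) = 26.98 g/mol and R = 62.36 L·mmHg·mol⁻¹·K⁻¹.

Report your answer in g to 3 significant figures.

0.300 g

P(H2) = 746 − 28.3 = 717.7 mmHg
n(H2) = PV/RT = (717.7 × 0.4360) / (62.36 × 301.15) = 0.01666 mol
n(Al) = (2/3) × 0.01666 = 0.01111 mol
m(Al) = 0.01111 × 26.98 = 0.2997 g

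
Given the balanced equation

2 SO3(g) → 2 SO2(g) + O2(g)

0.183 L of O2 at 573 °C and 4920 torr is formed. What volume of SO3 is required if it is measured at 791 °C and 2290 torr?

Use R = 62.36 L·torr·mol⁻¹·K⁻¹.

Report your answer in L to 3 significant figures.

n(O2) = PV/RT = (4920 × 0.183) / (62.36 × 846.15) = 0.01706 mol
n(SO3) = (2/1) × 0.01706 = 0.03412 mol
V = nRT/P = 0.03412 × 62.36 × 1064.15 / 2290 = 0.9887 L

0.989 L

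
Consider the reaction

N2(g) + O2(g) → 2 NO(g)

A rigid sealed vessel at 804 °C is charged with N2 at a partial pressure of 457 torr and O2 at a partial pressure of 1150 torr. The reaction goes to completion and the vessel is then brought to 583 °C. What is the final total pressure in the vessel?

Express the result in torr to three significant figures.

1280 torr

With V and T fixed, P_i ∝ n_i, so the mole ratios apply directly to partial pressures at 804 °C.
P(O2) required for 457 torr of N2 = (1/1) × 457 = 457.0 torr; available 1150 torr, so N2 is limiting.
P(O2) remaining = 1150 − (1/1) × 457 = 693.0 torr
P(gaseous products) = (2)/1 × 457 = 914.0 torr
P_total at 804 °C = 693.0 + 914.0 = 1607 torr
Scaling to 583 °C: P = 1607 × 856.15/1077.15 = 1277 torr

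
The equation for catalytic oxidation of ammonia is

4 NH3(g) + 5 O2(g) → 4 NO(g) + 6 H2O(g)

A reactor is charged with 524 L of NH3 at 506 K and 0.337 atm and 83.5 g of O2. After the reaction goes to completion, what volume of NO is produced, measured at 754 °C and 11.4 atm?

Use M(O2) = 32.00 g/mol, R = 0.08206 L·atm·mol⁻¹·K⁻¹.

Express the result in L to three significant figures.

15.4 L

n(NH3) = PV/RT = (0.337 × 524) / (0.08206 × 506) = 4.253 mol
n(O2) = 83.5 / 32.00 = 2.609 mol
For 4.253 mol NH3, stoichiometry requires (5/4) × 4.253 = 5.316 mol O2; 2.609 mol is available, so O2 is limiting.
n(NO) = (4/5) × 2.609 = 2.087 mol
V(NO) = nRT/P = 2.087 × 0.08206 × 1027.15 / 11.4 = 15.43 L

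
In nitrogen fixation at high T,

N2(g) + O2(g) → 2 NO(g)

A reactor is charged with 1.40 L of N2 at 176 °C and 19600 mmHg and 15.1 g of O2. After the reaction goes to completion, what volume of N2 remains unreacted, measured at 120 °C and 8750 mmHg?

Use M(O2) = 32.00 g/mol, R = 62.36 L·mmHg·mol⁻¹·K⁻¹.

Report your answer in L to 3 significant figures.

1.42 L

n(N2) = PV/RT = (19600 × 1.40) / (62.36 × 449.15) = 0.9797 mol
n(O2) = 15.1 / 32.00 = 0.4719 mol
For 0.9797 mol N2, stoichiometry requires (1/1) × 0.9797 = 0.9797 mol O2; 0.4719 mol is available, so O2 is limiting.
n(N2) consumed = (1/1) × 0.4719 = 0.4719 mol; remaining = 0.9797 − 0.4719 = 0.5078 mol
V(N2) = nRT/P = 0.5078 × 62.36 × 393.15 / 8750 = 1.423 L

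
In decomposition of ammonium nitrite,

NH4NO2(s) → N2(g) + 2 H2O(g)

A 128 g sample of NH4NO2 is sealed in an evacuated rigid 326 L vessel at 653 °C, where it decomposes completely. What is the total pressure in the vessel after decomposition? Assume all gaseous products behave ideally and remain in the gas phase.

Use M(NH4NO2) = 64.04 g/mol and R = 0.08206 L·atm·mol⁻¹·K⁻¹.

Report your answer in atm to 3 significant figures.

n(NH4NO2) = 128 / 64.04 = 1.999 mol
n(gas produced) = (3/1) × 1.999 = 5.997 mol
P = nRT/V = 5.997 × 0.08206 × 926.15 / 326 = 1.398 atm

1.40 atm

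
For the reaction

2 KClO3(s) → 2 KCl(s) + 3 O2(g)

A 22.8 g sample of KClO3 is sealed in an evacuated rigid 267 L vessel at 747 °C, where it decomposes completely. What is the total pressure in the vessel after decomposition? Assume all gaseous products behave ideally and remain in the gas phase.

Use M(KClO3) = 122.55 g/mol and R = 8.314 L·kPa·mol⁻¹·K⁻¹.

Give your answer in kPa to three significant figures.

n(KClO3) = 22.8 / 122.55 = 0.1860 mol
n(gas produced) = (3/2) × 0.1860 = 0.2790 mol
P = nRT/V = 0.2790 × 8.314 × 1020.15 / 267 = 8.863 kPa

8.86 kPa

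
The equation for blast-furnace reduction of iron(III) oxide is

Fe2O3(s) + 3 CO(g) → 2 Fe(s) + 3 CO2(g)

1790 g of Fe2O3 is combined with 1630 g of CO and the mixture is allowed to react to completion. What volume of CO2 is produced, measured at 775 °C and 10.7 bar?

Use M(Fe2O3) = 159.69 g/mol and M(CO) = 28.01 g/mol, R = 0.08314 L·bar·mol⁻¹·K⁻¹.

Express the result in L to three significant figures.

274 L

n(Fe2O3) = 1790 / 159.69 = 11.21 mol
n(CO) = 1630 / 28.01 = 58.19 mol
For 11.21 mol Fe2O3, stoichiometry requires (3/1) × 11.21 = 33.63 mol CO; 58.19 mol is available, so Fe2O3 is limiting.
n(CO2) = (3/1) × 11.21 = 33.63 mol
V(CO2) = nRT/P = 33.63 × 0.08314 × 1048.15 / 10.7 = 273.9 L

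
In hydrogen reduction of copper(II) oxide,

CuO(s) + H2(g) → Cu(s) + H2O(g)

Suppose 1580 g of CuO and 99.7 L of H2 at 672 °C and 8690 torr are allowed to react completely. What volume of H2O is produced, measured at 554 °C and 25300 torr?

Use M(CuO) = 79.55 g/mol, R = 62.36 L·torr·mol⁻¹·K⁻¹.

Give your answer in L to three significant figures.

n(CuO) = 1580 / 79.55 = 19.86 mol
n(H2) = PV/RT = (8690 × 99.7) / (62.36 × 945.15) = 14.70 mol
For 19.86 mol CuO, stoichiometry requires (1/1) × 19.86 = 19.86 mol H2; 14.70 mol is available, so H2 is limiting.
n(H2O) = (1/1) × 14.70 = 14.70 mol
V(H2O) = nRT/P = 14.70 × 62.36 × 827.15 / 25300 = 29.97 L

30.0 L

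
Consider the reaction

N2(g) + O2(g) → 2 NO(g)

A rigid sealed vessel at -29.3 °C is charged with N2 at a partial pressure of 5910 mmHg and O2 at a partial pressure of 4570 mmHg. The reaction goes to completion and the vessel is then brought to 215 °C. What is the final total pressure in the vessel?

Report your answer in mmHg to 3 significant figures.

At constant V, partial pressures at -29.3 °C are proportional to moles, so apply stoichiometry directly to pressures.
P(O2) required for 5910 mmHg of N2 = (1/1) × 5910 = 5910 mmHg; available 4570 mmHg, so O2 is limiting.
P(N2) remaining = 5910 − (1/1) × 4570 = 1340 mmHg
P(gaseous products) = (2)/1 × 4570 = 9140 mmHg
P_total at -29.3 °C = 1340 + 9140 = 10480 mmHg
Scaling to 215 °C: P = 10480 × 488.15/243.85 = 20980 mmHg

21000 mmHg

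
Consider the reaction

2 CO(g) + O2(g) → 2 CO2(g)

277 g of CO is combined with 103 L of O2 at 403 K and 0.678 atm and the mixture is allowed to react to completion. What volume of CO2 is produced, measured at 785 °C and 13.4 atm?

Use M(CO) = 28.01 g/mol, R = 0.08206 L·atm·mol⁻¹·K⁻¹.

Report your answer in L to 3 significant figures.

n(CO) = 277 / 28.01 = 9.889 mol
n(O2) = PV/RT = (0.678 × 103) / (0.08206 × 403) = 2.112 mol
For 9.889 mol CO, stoichiometry requires (1/2) × 9.889 = 4.944 mol O2; 2.112 mol is available, so O2 is limiting.
n(CO2) = (2/1) × 2.112 = 4.224 mol
V(CO2) = nRT/P = 4.224 × 0.08206 × 1058.15 / 13.4 = 27.37 L

27.4 L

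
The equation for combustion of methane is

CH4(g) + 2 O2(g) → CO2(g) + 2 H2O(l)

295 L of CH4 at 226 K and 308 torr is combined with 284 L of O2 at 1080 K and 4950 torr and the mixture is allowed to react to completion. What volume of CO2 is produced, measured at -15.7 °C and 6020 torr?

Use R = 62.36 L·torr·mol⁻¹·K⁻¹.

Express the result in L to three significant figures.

n(CH4) = PV/RT = (308 × 295) / (62.36 × 226) = 6.447 mol
n(O2) = PV/RT = (4950 × 284) / (62.36 × 1080) = 20.87 mol
For 6.447 mol CH4, stoichiometry requires (2/1) × 6.447 = 12.89 mol O2; 20.87 mol is available, so CH4 is limiting.
n(CO2) = (1/1) × 6.447 = 6.447 mol
V(CO2) = nRT/P = 6.447 × 62.36 × 257.45 / 6020 = 17.19 L

17.2 L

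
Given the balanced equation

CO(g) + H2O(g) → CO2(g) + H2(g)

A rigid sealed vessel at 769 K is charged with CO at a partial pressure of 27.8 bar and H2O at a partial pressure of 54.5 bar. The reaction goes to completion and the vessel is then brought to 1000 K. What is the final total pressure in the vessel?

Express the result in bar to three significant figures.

With V and T fixed, P_i ∝ n_i, so the mole ratios apply directly to partial pressures at 769 K.
P(H2O) required for 27.8 bar of CO = (1/1) × 27.8 = 27.80 bar; available 54.5 bar, so CO is limiting.
P(H2O) remaining = 54.5 − (1/1) × 27.8 = 26.70 bar
P(gaseous products) = (1+1)/1 × 27.8 = 55.60 bar
P_total at 769 K = 26.70 + 55.60 = 82.30 bar
Scaling to 1000 K: P = 82.30 × 1000/769 = 107.0 bar

107 bar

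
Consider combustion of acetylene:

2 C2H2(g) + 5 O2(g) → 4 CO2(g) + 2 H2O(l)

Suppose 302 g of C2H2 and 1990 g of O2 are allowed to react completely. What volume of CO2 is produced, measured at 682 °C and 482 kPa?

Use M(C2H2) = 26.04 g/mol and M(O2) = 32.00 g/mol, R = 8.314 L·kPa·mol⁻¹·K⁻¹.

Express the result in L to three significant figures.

382 L

n(C2H2) = 302 / 26.04 = 11.60 mol
n(O2) = 1990 / 32.00 = 62.19 mol
For 11.60 mol C2H2, stoichiometry requires (5/2) × 11.60 = 29.00 mol O2; 62.19 mol is available, so C2H2 is limiting.
n(CO2) = (4/2) × 11.60 = 23.20 mol
V(CO2) = nRT/P = 23.20 × 8.314 × 955.15 / 482 = 382.2 L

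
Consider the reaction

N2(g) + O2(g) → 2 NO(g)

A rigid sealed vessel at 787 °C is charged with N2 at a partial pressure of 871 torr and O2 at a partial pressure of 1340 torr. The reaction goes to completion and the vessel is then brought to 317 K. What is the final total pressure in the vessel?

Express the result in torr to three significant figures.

With V and T fixed, P_i ∝ n_i, so the mole ratios apply directly to partial pressures at 787 °C.
P(O2) required for 871 torr of N2 = (1/1) × 871 = 871.0 torr; available 1340 torr, so N2 is limiting.
P(O2) remaining = 1340 − (1/1) × 871 = 469.0 torr
P(gaseous products) = (2)/1 × 871 = 1742 torr
P_total at 787 °C = 469.0 + 1742 = 2211 torr
Scaling to 317 K: P = 2211 × 317/1060.15 = 661.1 torr

661 torr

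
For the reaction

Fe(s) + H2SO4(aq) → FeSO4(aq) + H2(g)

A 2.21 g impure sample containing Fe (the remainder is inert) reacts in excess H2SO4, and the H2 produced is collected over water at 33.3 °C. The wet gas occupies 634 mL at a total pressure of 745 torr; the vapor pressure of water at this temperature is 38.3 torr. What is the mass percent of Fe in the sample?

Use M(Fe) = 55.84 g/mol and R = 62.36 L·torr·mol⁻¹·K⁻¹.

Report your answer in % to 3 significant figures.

P(H2) = 745 − 38.3 = 706.7 torr
n(H2) = PV/RT = (706.7 × 0.6340) / (62.36 × 306.45) = 0.02345 mol
n(Fe) = (1/1) × 0.02345 = 0.02345 mol
m(Fe) = 0.02345 × 55.84 = 1.309 g
%Fe = 1.309 / 2.21 × 100 = 59.23%

59.2 %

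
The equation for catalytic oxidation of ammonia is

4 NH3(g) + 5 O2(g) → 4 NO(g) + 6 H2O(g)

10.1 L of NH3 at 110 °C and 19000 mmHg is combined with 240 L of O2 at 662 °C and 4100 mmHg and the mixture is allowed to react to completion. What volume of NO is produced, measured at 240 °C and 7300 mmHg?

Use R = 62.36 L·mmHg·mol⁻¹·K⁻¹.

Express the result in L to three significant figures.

n(NH3) = PV/RT = (19000 × 10.1) / (62.36 × 383.15) = 8.032 mol
n(O2) = PV/RT = (4100 × 240) / (62.36 × 935.15) = 16.87 mol
For 8.032 mol NH3, stoichiometry requires (5/4) × 8.032 = 10.04 mol O2; 16.87 mol is available, so NH3 is limiting.
n(NO) = (4/4) × 8.032 = 8.032 mol
V(NO) = nRT/P = 8.032 × 62.36 × 513.15 / 7300 = 35.21 L

35.2 L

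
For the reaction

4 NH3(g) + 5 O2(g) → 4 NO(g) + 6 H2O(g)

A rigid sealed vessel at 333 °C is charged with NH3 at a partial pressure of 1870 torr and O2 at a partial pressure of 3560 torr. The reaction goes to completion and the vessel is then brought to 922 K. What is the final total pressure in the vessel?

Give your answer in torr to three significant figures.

8970 torr

At constant V, partial pressures at 333 °C are proportional to moles, so apply stoichiometry directly to pressures.
P(O2) required for 1870 torr of NH3 = (5/4) × 1870 = 2338 torr; available 3560 torr, so NH3 is limiting.
P(O2) remaining = 3560 − (5/4) × 1870 = 1222 torr
P(gaseous products) = (4+6)/4 × 1870 = 4675 torr
P_total at 333 °C = 1222 + 4675 = 5897 torr
Scaling to 922 K: P = 5897 × 922/606.15 = 8970 torr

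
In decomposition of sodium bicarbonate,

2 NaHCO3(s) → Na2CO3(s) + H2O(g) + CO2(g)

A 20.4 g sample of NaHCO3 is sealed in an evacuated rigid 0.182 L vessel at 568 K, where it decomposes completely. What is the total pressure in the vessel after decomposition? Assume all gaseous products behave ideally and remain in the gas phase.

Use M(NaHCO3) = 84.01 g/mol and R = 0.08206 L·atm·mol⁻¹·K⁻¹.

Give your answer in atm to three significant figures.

n(NaHCO3) = 20.4 / 84.01 = 0.2428 mol
n(gas produced) = (2/2) × 0.2428 = 0.2428 mol
P = nRT/V = 0.2428 × 0.08206 × 568 / 0.182 = 62.18 atm

62.2 atm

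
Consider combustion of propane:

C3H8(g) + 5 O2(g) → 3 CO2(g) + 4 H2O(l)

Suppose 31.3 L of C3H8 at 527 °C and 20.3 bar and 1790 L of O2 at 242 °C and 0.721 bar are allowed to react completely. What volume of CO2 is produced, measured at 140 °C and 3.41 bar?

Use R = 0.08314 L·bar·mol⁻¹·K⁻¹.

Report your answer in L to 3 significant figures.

182 L

n(C3H8) = PV/RT = (20.3 × 31.3) / (0.08314 × 800.15) = 9.551 mol
n(O2) = PV/RT = (0.721 × 1790) / (0.08314 × 515.15) = 30.13 mol
For 9.551 mol C3H8, stoichiometry requires (5/1) × 9.551 = 47.76 mol O2; 30.13 mol is available, so O2 is limiting.
n(CO2) = (3/5) × 30.13 = 18.08 mol
V(CO2) = nRT/P = 18.08 × 0.08314 × 413.15 / 3.41 = 182.1 L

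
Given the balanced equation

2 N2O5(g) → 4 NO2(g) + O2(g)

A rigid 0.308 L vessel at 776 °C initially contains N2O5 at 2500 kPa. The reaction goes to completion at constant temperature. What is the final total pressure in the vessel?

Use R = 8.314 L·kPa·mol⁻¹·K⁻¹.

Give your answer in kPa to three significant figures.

6250 kPa

Rigid vessel, constant T ⇒ P scales with total gas moles (2 → 5).
P_final = (5/2) × 2500 = 6250 kPa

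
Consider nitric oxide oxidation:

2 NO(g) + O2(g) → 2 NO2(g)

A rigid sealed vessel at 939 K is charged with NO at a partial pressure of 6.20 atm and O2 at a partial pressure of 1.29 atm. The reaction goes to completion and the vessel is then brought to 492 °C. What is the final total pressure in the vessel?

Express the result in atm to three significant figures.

5.05 atm

At constant V, partial pressures at 939 K are proportional to moles, so apply stoichiometry directly to pressures.
P(O2) required for 6.20 atm of NO = (1/2) × 6.20 = 3.100 atm; available 1.29 atm, so O2 is limiting.
P(NO) remaining = 6.20 − (2/1) × 1.29 = 3.620 atm
P(gaseous products) = (2)/1 × 1.29 = 2.580 atm
P_total at 939 K = 3.620 + 2.580 = 6.200 atm
Scaling to 492 °C: P = 6.200 × 765.15/939 = 5.052 atm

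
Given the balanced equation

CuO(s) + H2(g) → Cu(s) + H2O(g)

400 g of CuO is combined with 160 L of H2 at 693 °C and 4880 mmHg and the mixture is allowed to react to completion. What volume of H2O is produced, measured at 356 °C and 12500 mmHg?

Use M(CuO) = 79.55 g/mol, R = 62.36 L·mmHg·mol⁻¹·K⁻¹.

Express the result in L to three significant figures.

15.8 L

n(CuO) = 400 / 79.55 = 5.028 mol
n(H2) = PV/RT = (4880 × 160) / (62.36 × 966.15) = 12.96 mol
For 5.028 mol CuO, stoichiometry requires (1/1) × 5.028 = 5.028 mol H2; 12.96 mol is available, so CuO is limiting.
n(H2O) = (1/1) × 5.028 = 5.028 mol
V(H2O) = nRT/P = 5.028 × 62.36 × 629.15 / 12500 = 15.78 L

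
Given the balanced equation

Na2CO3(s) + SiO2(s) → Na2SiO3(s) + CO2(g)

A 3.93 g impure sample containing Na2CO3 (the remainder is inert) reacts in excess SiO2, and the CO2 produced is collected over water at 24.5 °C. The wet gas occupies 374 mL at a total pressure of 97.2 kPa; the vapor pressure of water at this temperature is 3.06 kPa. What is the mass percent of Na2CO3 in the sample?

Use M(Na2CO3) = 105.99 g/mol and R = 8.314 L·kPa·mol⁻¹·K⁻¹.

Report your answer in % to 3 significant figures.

P(CO2) = 97.2 − 3.06 = 94.14 kPa
n(CO2) = PV/RT = (94.14 × 0.3740) / (8.314 × 297.65) = 0.01423 mol
n(Na2CO3) = (1/1) × 0.01423 = 0.01423 mol
m(Na2CO3) = 0.01423 × 105.99 = 1.508 g
%Na2CO3 = 1.508 / 3.93 × 100 = 38.37%

38.4 %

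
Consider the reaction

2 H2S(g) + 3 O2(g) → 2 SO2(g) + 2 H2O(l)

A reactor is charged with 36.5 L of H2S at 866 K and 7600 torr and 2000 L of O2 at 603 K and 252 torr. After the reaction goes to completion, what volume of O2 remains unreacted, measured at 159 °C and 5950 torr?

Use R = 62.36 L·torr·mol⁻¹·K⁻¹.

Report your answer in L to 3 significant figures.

n(H2S) = PV/RT = (7600 × 36.5) / (62.36 × 866) = 5.137 mol
n(O2) = PV/RT = (252 × 2000) / (62.36 × 603) = 13.40 mol
For 5.137 mol H2S, stoichiometry requires (3/2) × 5.137 = 7.705 mol O2; 13.40 mol is available, so H2S is limiting.
n(O2) consumed = (3/2) × 5.137 = 7.705 mol; remaining = 13.40 − 7.705 = 5.695 mol
V(O2) = nRT/P = 5.695 × 62.36 × 432.15 / 5950 = 25.79 L

25.8 L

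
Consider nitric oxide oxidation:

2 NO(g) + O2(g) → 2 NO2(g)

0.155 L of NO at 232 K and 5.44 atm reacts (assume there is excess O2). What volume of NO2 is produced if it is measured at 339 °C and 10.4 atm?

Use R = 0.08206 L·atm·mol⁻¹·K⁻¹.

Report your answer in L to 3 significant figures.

0.214 L

n(NO) = PV/RT = (5.44 × 0.155) / (0.08206 × 232) = 0.04429 mol
n(NO2) = (2/2) × 0.04429 = 0.04429 mol
V = nRT/P = 0.04429 × 0.08206 × 612.15 / 10.4 = 0.2139 L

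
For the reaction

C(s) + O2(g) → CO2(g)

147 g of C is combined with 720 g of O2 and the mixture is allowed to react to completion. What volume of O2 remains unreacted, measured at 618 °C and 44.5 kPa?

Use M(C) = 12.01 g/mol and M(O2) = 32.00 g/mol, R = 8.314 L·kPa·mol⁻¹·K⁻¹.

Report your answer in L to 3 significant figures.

1710 L

n(C) = 147 / 12.01 = 12.24 mol
n(O2) = 720 / 32.00 = 22.50 mol
For 12.24 mol C, stoichiometry requires (1/1) × 12.24 = 12.24 mol O2; 22.50 mol is available, so C is limiting.
n(O2) consumed = (1/1) × 12.24 = 12.24 mol; remaining = 22.50 − 12.24 = 10.26 mol
V(O2) = nRT/P = 10.26 × 8.314 × 891.15 / 44.5 = 1708 L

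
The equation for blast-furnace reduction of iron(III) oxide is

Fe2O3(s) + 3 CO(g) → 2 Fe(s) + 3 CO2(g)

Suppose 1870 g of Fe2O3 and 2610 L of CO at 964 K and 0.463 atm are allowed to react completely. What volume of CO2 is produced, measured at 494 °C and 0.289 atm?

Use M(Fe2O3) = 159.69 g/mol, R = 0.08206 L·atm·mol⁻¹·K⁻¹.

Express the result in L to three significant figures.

3330 L

n(Fe2O3) = 1870 / 159.69 = 11.71 mol
n(CO) = PV/RT = (0.463 × 2610) / (0.08206 × 964) = 15.28 mol
For 11.71 mol Fe2O3, stoichiometry requires (3/1) × 11.71 = 35.13 mol CO; 15.28 mol is available, so CO is limiting.
n(CO2) = (3/3) × 15.28 = 15.28 mol
V(CO2) = nRT/P = 15.28 × 0.08206 × 767.15 / 0.289 = 3328 L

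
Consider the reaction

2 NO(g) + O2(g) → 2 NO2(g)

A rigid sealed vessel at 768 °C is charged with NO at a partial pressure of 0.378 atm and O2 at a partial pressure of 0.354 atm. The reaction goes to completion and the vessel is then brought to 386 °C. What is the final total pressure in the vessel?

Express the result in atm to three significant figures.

Because the vessel is rigid and T is held at 768 °C, work the stoichiometry in partial pressures (P_i = n_iRT/V).
P(O2) required for 0.378 atm of NO = (1/2) × 0.378 = 0.1890 atm; available 0.354 atm, so NO is limiting.
P(O2) remaining = 0.354 − (1/2) × 0.378 = 0.1650 atm
P(gaseous products) = (2)/2 × 0.378 = 0.3780 atm
P_total at 768 °C = 0.1650 + 0.3780 = 0.5430 atm
Scaling to 386 °C: P = 0.5430 × 659.15/1041.15 = 0.3438 atm

0.344 atm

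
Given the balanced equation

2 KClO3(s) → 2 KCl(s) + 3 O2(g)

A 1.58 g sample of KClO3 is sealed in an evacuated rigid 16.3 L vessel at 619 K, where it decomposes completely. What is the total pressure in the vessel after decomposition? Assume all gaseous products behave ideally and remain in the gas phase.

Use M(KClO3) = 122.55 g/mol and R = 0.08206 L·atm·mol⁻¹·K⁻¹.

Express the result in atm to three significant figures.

n(KClO3) = 1.58 / 122.55 = 0.01289 mol
n(gas produced) = (3/2) × 0.01289 = 0.01934 mol
P = nRT/V = 0.01934 × 0.08206 × 619 / 16.3 = 0.06027 atm

0.0603 atm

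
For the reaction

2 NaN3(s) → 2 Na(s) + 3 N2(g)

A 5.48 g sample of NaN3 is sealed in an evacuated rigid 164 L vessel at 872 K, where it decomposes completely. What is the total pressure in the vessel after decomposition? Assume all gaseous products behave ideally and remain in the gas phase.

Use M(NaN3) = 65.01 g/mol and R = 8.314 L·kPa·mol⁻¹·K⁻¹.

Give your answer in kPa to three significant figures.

n(NaN3) = 5.48 / 65.01 = 0.08429 mol
n(gas produced) = (3/2) × 0.08429 = 0.1264 mol
P = nRT/V = 0.1264 × 8.314 × 872 / 164 = 5.588 kPa

5.59 kPa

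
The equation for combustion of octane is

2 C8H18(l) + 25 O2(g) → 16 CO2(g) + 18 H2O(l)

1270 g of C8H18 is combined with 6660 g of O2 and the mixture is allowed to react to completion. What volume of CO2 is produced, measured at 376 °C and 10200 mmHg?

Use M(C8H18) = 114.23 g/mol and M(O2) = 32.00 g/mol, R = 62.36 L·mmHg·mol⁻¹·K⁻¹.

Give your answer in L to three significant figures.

353 L

n(C8H18) = 1270 / 114.23 = 11.12 mol
n(O2) = 6660 / 32.00 = 208.1 mol
For 11.12 mol C8H18, stoichiometry requires (25/2) × 11.12 = 139.0 mol O2; 208.1 mol is available, so C8H18 is limiting.
n(CO2) = (16/2) × 11.12 = 88.96 mol
V(CO2) = nRT/P = 88.96 × 62.36 × 649.15 / 10200 = 353.1 L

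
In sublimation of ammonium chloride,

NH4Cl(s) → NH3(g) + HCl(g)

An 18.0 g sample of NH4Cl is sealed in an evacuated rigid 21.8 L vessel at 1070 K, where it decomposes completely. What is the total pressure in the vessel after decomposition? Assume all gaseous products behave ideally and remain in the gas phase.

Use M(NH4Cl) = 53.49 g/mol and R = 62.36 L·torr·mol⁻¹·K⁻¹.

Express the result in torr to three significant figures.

2060 torr

n(NH4Cl) = 18.0 / 53.49 = 0.3365 mol
n(gas produced) = (2/1) × 0.3365 = 0.6730 mol
P = nRT/V = 0.6730 × 62.36 × 1070 / 21.8 = 2060 torr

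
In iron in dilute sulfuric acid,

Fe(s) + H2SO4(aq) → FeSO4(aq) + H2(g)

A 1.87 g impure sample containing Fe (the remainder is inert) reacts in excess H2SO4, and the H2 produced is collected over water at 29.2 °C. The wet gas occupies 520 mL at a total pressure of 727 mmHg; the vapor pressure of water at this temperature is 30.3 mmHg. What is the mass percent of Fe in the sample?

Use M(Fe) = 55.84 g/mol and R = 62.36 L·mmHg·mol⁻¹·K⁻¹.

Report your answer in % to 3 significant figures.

57.4 %

P(H2) = 727 − 30.3 = 696.7 mmHg
n(H2) = PV/RT = (696.7 × 0.5200) / (62.36 × 302.35) = 0.01921 mol
n(Fe) = (1/1) × 0.01921 = 0.01921 mol
m(Fe) = 0.01921 × 55.84 = 1.073 g
%Fe = 1.073 / 1.87 × 100 = 57.38%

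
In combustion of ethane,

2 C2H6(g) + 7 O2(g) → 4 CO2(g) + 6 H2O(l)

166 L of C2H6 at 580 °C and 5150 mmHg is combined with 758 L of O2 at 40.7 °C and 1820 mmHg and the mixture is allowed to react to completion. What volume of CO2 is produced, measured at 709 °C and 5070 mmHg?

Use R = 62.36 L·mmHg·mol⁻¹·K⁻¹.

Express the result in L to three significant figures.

388 L

n(C2H6) = PV/RT = (5150 × 166) / (62.36 × 853.15) = 16.07 mol
n(O2) = PV/RT = (1820 × 758) / (62.36 × 313.85) = 70.49 mol
For 16.07 mol C2H6, stoichiometry requires (7/2) × 16.07 = 56.25 mol O2; 70.49 mol is available, so C2H6 is limiting.
n(CO2) = (4/2) × 16.07 = 32.14 mol
V(CO2) = nRT/P = 32.14 × 62.36 × 982.15 / 5070 = 388.3 L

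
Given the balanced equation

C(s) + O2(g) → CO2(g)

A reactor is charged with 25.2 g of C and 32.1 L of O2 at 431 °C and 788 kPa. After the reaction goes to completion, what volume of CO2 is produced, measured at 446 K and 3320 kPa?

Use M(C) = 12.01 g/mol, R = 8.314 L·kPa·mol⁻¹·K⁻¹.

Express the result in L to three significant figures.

n(C) = 25.2 / 12.01 = 2.098 mol
n(O2) = PV/RT = (788 × 32.1) / (8.314 × 704.15) = 4.321 mol
For 2.098 mol C, stoichiometry requires (1/1) × 2.098 = 2.098 mol O2; 4.321 mol is available, so C is limiting.
n(CO2) = (1/1) × 2.098 = 2.098 mol
V(CO2) = nRT/P = 2.098 × 8.314 × 446 / 3320 = 2.343 L

2.34 L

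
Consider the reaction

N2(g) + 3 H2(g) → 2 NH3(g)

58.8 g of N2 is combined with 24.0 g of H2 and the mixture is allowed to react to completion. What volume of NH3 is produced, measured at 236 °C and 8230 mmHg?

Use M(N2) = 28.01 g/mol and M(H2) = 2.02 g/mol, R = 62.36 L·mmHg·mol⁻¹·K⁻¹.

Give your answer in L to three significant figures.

n(N2) = 58.8 / 28.01 = 2.099 mol
n(H2) = 24.0 / 2.02 = 11.88 mol
For 2.099 mol N2, stoichiometry requires (3/1) × 2.099 = 6.297 mol H2; 11.88 mol is available, so N2 is limiting.
n(NH3) = (2/1) × 2.099 = 4.198 mol
V(NH3) = nRT/P = 4.198 × 62.36 × 509.15 / 8230 = 16.20 L

16.2 L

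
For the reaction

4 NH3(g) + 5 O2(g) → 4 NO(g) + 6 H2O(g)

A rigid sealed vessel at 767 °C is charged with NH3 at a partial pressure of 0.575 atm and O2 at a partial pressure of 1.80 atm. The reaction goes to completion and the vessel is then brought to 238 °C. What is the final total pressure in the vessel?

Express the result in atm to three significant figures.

1.24 atm

Because the vessel is rigid and T is held at 767 °C, work the stoichiometry in partial pressures (P_i = n_iRT/V).
P(O2) required for 0.575 atm of NH3 = (5/4) × 0.575 = 0.7188 atm; available 1.80 atm, so NH3 is limiting.
P(O2) remaining = 1.80 − (5/4) × 0.575 = 1.081 atm
P(gaseous products) = (4+6)/4 × 0.575 = 1.438 atm
P_total at 767 °C = 1.081 + 1.438 = 2.519 atm
Scaling to 238 °C: P = 2.519 × 511.15/1040.15 = 1.238 atm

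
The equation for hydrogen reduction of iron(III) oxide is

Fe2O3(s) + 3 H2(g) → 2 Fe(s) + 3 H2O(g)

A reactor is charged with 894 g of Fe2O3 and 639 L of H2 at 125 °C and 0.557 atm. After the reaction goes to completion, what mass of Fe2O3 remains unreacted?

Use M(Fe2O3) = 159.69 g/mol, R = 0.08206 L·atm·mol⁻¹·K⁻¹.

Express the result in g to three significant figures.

n(Fe2O3) = 894 / 159.69 = 5.598 mol
n(H2) = PV/RT = (0.557 × 639) / (0.08206 × 398.15) = 10.89 mol
For 5.598 mol Fe2O3, stoichiometry requires (3/1) × 5.598 = 16.79 mol H2; 10.89 mol is available, so H2 is limiting.
n(Fe2O3) consumed = (1/3) × 10.89 = 3.630 mol; remaining = 5.598 − 3.630 = 1.968 mol
m(Fe2O3) = 1.968 × 159.69 = 314.3 g

314 g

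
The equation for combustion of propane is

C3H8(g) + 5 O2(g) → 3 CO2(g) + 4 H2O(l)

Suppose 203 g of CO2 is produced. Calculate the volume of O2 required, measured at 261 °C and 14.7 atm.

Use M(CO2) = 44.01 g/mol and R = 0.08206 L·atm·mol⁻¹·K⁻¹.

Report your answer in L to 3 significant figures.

n(CO2) = 203.0 / 44.01 = 4.613 mol
n(O2) = (5/3) × 4.613 = 7.688 mol
V = nRT/P = 7.688 × 0.08206 × 534.15 / 14.7 = 22.92 L

22.9 L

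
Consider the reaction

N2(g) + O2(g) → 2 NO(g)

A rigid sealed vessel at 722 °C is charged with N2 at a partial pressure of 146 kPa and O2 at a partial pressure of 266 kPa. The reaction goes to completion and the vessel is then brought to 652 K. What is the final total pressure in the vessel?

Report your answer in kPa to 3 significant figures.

Because the vessel is rigid and T is held at 722 °C, work the stoichiometry in partial pressures (P_i = n_iRT/V).
P(O2) required for 146 kPa of N2 = (1/1) × 146 = 146.0 kPa; available 266 kPa, so N2 is limiting.
P(O2) remaining = 266 − (1/1) × 146 = 120.0 kPa
P(gaseous products) = (2)/1 × 146 = 292.0 kPa
P_total at 722 °C = 120.0 + 292.0 = 412.0 kPa
Scaling to 652 K: P = 412.0 × 652/995.15 = 269.9 kPa

270 kPa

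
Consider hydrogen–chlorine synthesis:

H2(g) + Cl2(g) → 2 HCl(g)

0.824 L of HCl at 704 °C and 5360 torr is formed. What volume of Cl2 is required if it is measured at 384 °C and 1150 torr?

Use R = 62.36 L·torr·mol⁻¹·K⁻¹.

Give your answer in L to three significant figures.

1.29 L

n(HCl) = PV/RT = (5360 × 0.824) / (62.36 × 977.15) = 0.07248 mol
n(Cl2) = (1/2) × 0.07248 = 0.03624 mol
V = nRT/P = 0.03624 × 62.36 × 657.15 / 1150 = 1.291 L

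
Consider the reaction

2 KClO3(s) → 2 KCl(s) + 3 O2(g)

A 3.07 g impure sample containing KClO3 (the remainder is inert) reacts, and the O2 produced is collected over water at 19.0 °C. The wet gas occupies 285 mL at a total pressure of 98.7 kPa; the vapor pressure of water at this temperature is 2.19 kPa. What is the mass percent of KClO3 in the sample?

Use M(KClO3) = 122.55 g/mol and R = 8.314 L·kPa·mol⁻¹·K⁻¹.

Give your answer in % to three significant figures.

30.1 %

P(O2) = 98.7 − 2.19 = 96.51 kPa
n(O2) = PV/RT = (96.51 × 0.2850) / (8.314 × 292.15) = 0.01132 mol
n(KClO3) = (2/3) × 0.01132 = 0.007547 mol
m(KClO3) = 0.007547 × 122.55 = 0.9249 g
%KClO3 = 0.9249 / 3.07 × 100 = 30.13%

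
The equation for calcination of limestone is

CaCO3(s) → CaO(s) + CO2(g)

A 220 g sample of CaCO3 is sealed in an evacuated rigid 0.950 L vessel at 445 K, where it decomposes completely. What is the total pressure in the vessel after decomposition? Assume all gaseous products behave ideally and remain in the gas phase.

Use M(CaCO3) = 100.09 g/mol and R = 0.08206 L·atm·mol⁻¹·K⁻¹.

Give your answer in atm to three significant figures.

n(CaCO3) = 220 / 100.09 = 2.198 mol
n(gas produced) = (1/1) × 2.198 = 2.198 mol
P = nRT/V = 2.198 × 0.08206 × 445 / 0.950 = 84.49 atm

84.5 atm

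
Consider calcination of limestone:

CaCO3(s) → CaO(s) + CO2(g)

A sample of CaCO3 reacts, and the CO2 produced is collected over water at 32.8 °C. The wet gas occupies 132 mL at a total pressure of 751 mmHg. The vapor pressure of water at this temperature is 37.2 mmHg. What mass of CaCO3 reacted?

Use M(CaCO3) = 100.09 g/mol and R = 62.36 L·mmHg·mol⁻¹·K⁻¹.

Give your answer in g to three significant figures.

0.494 g

P(CO2) = 751 − 37.2 = 713.8 mmHg
n(CO2) = PV/RT = (713.8 × 0.1320) / (62.36 × 305.95) = 0.004938 mol
n(CaCO3) = (1/1) × 0.004938 = 0.004938 mol
m(CaCO3) = 0.004938 × 100.09 = 0.4942 g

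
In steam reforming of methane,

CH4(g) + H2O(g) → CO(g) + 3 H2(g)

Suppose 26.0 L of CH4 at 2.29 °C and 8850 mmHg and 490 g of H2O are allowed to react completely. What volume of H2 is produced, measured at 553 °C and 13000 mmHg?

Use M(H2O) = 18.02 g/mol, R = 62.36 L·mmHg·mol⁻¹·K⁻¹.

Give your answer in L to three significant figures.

n(CH4) = PV/RT = (8850 × 26.0) / (62.36 × 275.44) = 13.40 mol
n(H2O) = 490 / 18.02 = 27.19 mol
For 13.40 mol CH4, stoichiometry requires (1/1) × 13.40 = 13.40 mol H2O; 27.19 mol is available, so CH4 is limiting.
n(H2) = (3/1) × 13.40 = 40.20 mol
V(H2) = nRT/P = 40.20 × 62.36 × 826.15 / 13000 = 159.3 L

159 L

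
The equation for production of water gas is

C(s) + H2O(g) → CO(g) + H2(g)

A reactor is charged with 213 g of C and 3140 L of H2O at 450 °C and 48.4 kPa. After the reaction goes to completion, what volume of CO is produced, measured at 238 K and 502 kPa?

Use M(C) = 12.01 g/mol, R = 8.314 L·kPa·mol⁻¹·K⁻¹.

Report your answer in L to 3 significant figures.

69.9 L

n(C) = 213 / 12.01 = 17.74 mol
n(H2O) = PV/RT = (48.4 × 3140) / (8.314 × 723.15) = 25.28 mol
For 17.74 mol C, stoichiometry requires (1/1) × 17.74 = 17.74 mol H2O; 25.28 mol is available, so C is limiting.
n(CO) = (1/1) × 17.74 = 17.74 mol
V(CO) = nRT/P = 17.74 × 8.314 × 238 / 502 = 69.93 L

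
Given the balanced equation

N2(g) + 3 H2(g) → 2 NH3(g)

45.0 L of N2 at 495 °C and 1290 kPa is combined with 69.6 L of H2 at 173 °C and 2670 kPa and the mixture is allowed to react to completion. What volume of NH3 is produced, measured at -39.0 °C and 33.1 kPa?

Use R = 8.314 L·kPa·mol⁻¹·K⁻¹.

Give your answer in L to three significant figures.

1070 L

n(N2) = PV/RT = (1290 × 45.0) / (8.314 × 768.15) = 9.090 mol
n(H2) = PV/RT = (2670 × 69.6) / (8.314 × 446.15) = 50.10 mol
For 9.090 mol N2, stoichiometry requires (3/1) × 9.090 = 27.27 mol H2; 50.10 mol is available, so N2 is limiting.
n(NH3) = (2/1) × 9.090 = 18.18 mol
V(NH3) = nRT/P = 18.18 × 8.314 × 234.15 / 33.1 = 1069 L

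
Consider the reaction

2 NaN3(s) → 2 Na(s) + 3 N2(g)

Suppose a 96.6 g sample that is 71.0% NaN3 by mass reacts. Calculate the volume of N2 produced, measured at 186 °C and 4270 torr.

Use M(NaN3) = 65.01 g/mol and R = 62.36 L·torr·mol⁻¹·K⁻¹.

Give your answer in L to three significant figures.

mass of NaN3 = 96.6 × 71.0/100 = 68.59 g
n(NaN3) = 68.59 / 65.01 = 1.055 mol
n(N2) = (3/2) × 1.055 = 1.583 mol
V = nRT/P = 1.583 × 62.36 × 459.15 / 4270 = 10.61 L

10.6 L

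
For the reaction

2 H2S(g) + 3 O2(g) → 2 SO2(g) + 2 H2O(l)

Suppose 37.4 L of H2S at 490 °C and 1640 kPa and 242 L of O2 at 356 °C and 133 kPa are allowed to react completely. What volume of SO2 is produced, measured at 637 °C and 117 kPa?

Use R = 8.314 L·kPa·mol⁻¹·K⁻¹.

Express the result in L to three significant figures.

n(H2S) = PV/RT = (1640 × 37.4) / (8.314 × 763.15) = 9.667 mol
n(O2) = PV/RT = (133 × 242) / (8.314 × 629.15) = 6.153 mol
For 9.667 mol H2S, stoichiometry requires (3/2) × 9.667 = 14.50 mol O2; 6.153 mol is available, so O2 is limiting.
n(SO2) = (2/3) × 6.153 = 4.102 mol
V(SO2) = nRT/P = 4.102 × 8.314 × 910.15 / 117 = 265.3 L

265 L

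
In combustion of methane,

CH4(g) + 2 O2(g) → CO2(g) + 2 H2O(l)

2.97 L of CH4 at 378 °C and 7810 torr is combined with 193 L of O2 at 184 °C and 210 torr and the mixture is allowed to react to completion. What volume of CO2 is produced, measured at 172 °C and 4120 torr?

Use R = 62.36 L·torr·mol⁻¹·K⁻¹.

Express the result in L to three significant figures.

n(CH4) = PV/RT = (7810 × 2.97) / (62.36 × 651.15) = 0.5712 mol
n(O2) = PV/RT = (210 × 193) / (62.36 × 457.15) = 1.422 mol
For 0.5712 mol CH4, stoichiometry requires (2/1) × 0.5712 = 1.142 mol O2; 1.422 mol is available, so CH4 is limiting.
n(CO2) = (1/1) × 0.5712 = 0.5712 mol
V(CO2) = nRT/P = 0.5712 × 62.36 × 445.15 / 4120 = 3.849 L

3.85 L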